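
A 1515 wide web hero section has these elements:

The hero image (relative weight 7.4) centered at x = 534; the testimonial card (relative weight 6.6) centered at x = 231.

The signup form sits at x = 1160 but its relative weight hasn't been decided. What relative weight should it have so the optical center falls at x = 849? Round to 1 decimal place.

w ≈ 20.6

Fixed elements: Σw = 7.4 + 6.6 = 14.0, Σw·x = 7.4·534 + 6.6·231 = 5476.2.
Set Σw·x/Σw = 849: (5476.2 + 1160w) = 849·(14.0 + w).
Solving: w = (849·14.0 − 5476.2) / (1160 − 849) = 6409.8 / 311 ≈ 20.61.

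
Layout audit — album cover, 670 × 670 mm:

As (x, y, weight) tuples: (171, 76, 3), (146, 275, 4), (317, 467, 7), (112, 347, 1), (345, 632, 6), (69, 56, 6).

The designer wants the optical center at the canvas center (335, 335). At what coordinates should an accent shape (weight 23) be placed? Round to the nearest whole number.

New total weight: (3 + 4 + 7 + 1 + 6 + 6) + 23 = 50.
x: need Σw·x = 50·335 = 16750. Existing = 3·171 + 4·146 + 7·317 + 1·112 + 6·345 + 6·69 = 5912. Remainder 10838 / 23 ≈ 471.22.
y: need Σw·y = 50·335 = 16750. Existing = 3·76 + 4·275 + 7·467 + 1·347 + 6·632 + 6·56 = 9072. Remainder 7678 / 23 ≈ 333.83.

(471, 334)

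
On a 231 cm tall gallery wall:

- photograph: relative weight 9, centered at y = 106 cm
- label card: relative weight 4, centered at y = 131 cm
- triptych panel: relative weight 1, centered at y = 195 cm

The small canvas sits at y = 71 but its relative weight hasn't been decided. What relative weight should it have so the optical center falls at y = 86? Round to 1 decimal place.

Existing Σw = 14 (9 + 4 + 1); existing moment 9·106 + 4·131 + 1·195 = 1673.
For the centroid to hit 86: (1673 + w·71) / (14 + w) = 86.
Solving: w = (86·14 − 1673) / (71 − 86) = -469 / -15 ≈ 31.27.

w ≈ 31.3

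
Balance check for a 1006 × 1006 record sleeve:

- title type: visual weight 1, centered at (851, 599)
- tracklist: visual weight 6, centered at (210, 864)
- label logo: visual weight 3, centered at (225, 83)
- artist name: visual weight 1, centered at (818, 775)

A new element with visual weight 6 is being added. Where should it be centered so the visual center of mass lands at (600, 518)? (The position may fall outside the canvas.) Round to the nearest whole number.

(1099, 333)

After adding the new element, total weight = 1 + 6 + 3 + 1 + 6 = 17.
Along x: (3604 + 6·x) / 17 = 600 (existing moment 1·851 + 6·210 + 3·225 + 1·818 = 3604) ⇒ x = (10200 − 3604) / 6 ≈ 1099.33.
Along y: (6807 + 6·y) / 17 = 518 (existing moment 1·599 + 6·864 + 3·83 + 1·775 = 6807) ⇒ y = (8806 − 6807) / 6 ≈ 333.17.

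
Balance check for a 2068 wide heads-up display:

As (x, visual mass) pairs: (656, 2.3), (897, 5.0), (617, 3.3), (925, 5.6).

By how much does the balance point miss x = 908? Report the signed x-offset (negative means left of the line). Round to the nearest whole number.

Σw = 2.3 + 5.0 + 3.3 + 5.6 = 16.2.
Σw·x = 2.3·656 + 5.0·897 + 3.3·617 + 5.6·925 = 13209.9, so x̄ = 13209.9/16.2 ≈ 815.43.
Against x = 908, that's 815.43 − 908 = -92.57.

≈ -93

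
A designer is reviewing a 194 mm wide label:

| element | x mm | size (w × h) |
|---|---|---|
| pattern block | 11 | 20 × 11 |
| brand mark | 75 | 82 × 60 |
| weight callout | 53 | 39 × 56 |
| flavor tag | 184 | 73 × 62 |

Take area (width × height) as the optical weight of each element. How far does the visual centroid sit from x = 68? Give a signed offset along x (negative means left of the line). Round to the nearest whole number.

≈ 43 mm

Areas: pattern block 20·11 = 220, brand mark 82·60 = 4920, weight callout 39·56 = 2184, flavor tag 73·62 = 4526. Total weight = 11850.
x-moment: 220·11 + 4920·75 + 2184·53 + 4526·184 = 1319956; centroid 1319956/11850 ≈ 111.39.
Difference: 111.39 − 68 ≈ 43.39.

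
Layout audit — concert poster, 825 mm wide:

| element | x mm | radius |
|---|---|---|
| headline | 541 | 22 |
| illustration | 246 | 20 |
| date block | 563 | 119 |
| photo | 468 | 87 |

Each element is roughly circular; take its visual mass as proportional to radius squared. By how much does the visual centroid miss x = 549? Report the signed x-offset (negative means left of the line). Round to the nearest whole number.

≈ -24 mm

Weights ∝ r²: headline 22² = 484, illustration 20² = 400, date block 119² = 14161, photo 87² = 7569; Σw = 22614.
x-moment: 484·541 + 400·246 + 14161·563 + 7569·468 = 11875179; centroid 11875179/22614 ≈ 525.13.
Against x = 549, that's 525.13 − 549 = -23.87.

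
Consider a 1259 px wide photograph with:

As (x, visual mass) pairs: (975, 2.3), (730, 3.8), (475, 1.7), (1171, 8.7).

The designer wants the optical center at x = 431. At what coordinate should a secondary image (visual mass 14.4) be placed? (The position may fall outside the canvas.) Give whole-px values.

x ≈ -187

After adding the secondary image, total weight = 2.3 + 3.8 + 1.7 + 8.7 + 14.4 = 30.9.
x: target moment 30.9×431 = 13317.9; current 2.3·975 + 3.8·730 + 1.7·475 + 8.7·1171 = 16011.7; the secondary image supplies -2693.8, so x = -2693.8/14.4 ≈ -187.07.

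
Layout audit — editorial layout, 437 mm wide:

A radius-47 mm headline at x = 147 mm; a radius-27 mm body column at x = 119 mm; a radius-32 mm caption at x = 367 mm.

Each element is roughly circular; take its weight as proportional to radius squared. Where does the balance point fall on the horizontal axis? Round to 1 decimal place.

r² weights: headline 47² = 2209, body column 27² = 729, caption 32² = 1024. Total = 3962.
Σw·x = 2209·147 + 729·119 + 1024·367 = 787282, so x̄ = 787282/3962 ≈ 198.71.

x ≈ 198.7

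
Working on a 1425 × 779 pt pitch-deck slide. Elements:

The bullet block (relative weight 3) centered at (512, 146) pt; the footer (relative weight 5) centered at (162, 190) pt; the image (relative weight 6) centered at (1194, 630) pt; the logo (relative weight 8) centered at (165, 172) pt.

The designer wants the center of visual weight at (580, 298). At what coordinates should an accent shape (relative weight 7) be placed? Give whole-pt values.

(856, 300)

After adding the accent shape, total weight = 3 + 5 + 6 + 8 + 7 = 29.
x: need Σw·x = 29·580 = 16820. Existing = 3·512 + 5·162 + 6·1194 + 8·165 = 10830. Remainder 5990 / 7 ≈ 855.71.
y: need Σw·y = 29·298 = 8642. Existing = 3·146 + 5·190 + 6·630 + 8·172 = 6544. Remainder 2098 / 7 ≈ 299.71.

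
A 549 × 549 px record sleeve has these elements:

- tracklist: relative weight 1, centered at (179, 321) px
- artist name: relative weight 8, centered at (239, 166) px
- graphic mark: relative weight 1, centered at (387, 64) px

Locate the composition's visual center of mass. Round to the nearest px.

Weights sum to 1 + 8 + 1 = 10.
x-moment: 1·179 + 8·239 + 1·387 = 2478; centroid 2478/10 ≈ 247.80.
y-moment: 1·321 + 8·166 + 1·64 = 1713; centroid 1713/10 ≈ 171.30.

(248, 171)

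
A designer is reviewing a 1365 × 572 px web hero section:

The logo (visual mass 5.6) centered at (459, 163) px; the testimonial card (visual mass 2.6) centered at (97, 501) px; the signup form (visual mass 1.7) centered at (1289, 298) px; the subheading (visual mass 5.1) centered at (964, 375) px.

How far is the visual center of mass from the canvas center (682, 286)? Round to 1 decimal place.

≈ 30.4 px

Weights sum to 5.6 + 2.6 + 1.7 + 5.1 = 15.0.
Σw·x = 5.6·459 + 2.6·97 + 1.7·1289 + 5.1·964 = 9930.3, so x̄ = 9930.3/15.0 ≈ 662.02.
Σw·y = 5.6·163 + 2.6·501 + 1.7·298 + 5.1·375 = 4634.5, so ȳ = 4634.5/15.0 ≈ 308.97.
Relative to (682, 286): Δ = (-19.98, 22.97); |Δ| = √(-19.98² + 22.97²) ≈ 30.44.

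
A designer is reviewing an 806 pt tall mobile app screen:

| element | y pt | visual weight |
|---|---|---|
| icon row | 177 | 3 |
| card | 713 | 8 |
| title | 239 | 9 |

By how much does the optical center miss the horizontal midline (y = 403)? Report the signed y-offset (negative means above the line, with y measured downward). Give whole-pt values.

Σw = 3 + 8 + 9 = 20.
y: (3·177 + 8·713 + 9·239) / 20 = 8386 / 20 ≈ 419.30
Difference: 419.30 − 403 ≈ 16.30.

≈ 16 pt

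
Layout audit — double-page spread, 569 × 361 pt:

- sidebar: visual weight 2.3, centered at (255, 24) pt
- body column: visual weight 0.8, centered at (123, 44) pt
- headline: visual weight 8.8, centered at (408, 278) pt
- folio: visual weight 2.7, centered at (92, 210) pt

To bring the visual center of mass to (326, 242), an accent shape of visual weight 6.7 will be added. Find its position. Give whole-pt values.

New total weight: (2.3 + 0.8 + 8.8 + 2.7) + 6.7 = 21.3.
x: need Σw·x = 21.3·326 = 6943.8. Existing = 2.3·255 + 0.8·123 + 8.8·408 + 2.7·92 = 4523.7. Remainder 2420.1 / 6.7 ≈ 361.21.
y: need Σw·y = 21.3·242 = 5154.6. Existing = 2.3·24 + 0.8·44 + 8.8·278 + 2.7·210 = 3103.8. Remainder 2050.8 / 6.7 ≈ 306.09.

(361, 306)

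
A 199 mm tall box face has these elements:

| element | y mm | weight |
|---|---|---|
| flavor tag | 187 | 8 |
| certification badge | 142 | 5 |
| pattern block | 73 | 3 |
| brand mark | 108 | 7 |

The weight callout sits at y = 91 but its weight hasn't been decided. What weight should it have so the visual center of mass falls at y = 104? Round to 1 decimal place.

w ≈ 60.7

Fixed elements: Σw = 8 + 5 + 3 + 7 = 23, Σw·y = 8·187 + 5·142 + 3·73 + 7·108 = 3181.
Balance at y = 104 requires (3181 + w·91) / (23 + w) = 104.
So w = (104·23 − 3181)/(91 − 104) = -789/-13 ≈ 60.69.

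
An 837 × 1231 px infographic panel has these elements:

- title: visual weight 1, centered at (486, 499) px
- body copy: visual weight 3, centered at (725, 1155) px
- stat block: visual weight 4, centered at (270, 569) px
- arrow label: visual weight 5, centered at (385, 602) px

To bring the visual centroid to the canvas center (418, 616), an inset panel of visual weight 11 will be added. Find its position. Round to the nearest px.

New total weight: (1 + 3 + 4 + 5) + 11 = 24.
x: need Σw·x = 24·418 = 10032. Existing = 1·486 + 3·725 + 4·270 + 5·385 = 5666. Remainder 4366 / 11 ≈ 396.91.
y: need Σw·y = 24·616 = 14784. Existing = 1·499 + 3·1155 + 4·569 + 5·602 = 9250. Remainder 5534 / 11 ≈ 503.09.

(397, 503)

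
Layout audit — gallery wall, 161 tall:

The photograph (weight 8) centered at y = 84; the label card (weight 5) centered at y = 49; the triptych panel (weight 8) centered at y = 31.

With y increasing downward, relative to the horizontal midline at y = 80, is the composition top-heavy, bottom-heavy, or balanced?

Weights sum to 8 + 5 + 8 = 21.
y: (8·84 + 5·49 + 8·31) / 21 = 1165 / 21 ≈ 55.48
55.5 vs midline 80 → top-heavy.

top-heavy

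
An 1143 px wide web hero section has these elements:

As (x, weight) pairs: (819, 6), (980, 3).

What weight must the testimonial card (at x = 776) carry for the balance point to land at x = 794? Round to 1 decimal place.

w ≈ 39.3

Existing Σw = 9 (6 + 3); existing moment 6·819 + 3·980 = 7854.
For the centroid to hit 794: (7854 + w·776) / (9 + w) = 794.
So w = (794·9 − 7854)/(776 − 794) = -708/-18 ≈ 39.33.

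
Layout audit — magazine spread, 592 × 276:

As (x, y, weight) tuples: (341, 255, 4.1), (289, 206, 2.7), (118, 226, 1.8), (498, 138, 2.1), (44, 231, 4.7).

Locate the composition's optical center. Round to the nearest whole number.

(237, 220)

Σw = 4.1 + 2.7 + 1.8 + 2.1 + 4.7 = 15.4.
x: (4.1·341 + 2.7·289 + 1.8·118 + 2.1·498 + 4.7·44) / 15.4 = 3643.4 / 15.4 ≈ 236.58
y: (4.1·255 + 2.7·206 + 1.8·226 + 2.1·138 + 4.7·231) / 15.4 = 3384.0 / 15.4 ≈ 219.74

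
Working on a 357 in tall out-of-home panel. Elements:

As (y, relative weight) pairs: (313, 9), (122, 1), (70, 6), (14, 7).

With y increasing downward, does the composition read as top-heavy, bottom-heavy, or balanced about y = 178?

top-heavy

Weights sum to 9 + 1 + 6 + 7 = 23.
y-moment: 9·313 + 1·122 + 6·70 + 7·14 = 3457; centroid 3457/23 ≈ 150.30.
150.3 lies above (smaller y than) the midline 178, so the layout is top-heavy.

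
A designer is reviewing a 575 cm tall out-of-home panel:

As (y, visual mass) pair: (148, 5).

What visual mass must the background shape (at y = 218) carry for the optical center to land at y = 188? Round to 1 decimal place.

Known: weight 5 with moment 5·148 = 740.
Set Σw·y/Σw = 188: (740 + 218w) = 188·(5 + w).
So w = (188·5 − 740)/(218 − 188) = 200/30 ≈ 6.67.

w ≈ 6.7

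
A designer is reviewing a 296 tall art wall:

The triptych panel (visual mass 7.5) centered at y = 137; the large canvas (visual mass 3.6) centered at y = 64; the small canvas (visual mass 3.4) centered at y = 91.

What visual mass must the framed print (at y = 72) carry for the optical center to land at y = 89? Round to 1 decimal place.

w ≈ 16.3

Known weights sum to 7.5 + 3.6 + 3.4 = 14.5; their moment is 7.5·137 + 3.6·64 + 3.4·91 = 1567.3.
For the centroid to hit 89: (1567.3 + w·72) / (14.5 + w) = 89.
Rearranging, w·(72 − 89) = 89·14.5 − 1567.3 = -276.8, so w ≈ -276.8/-17 = 16.28.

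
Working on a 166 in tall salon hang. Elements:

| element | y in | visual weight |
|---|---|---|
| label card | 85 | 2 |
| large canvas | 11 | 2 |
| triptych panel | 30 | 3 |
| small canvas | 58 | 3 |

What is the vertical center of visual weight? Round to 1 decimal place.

y ≈ 45.6

Weights sum to 2 + 2 + 3 + 3 = 10.
Σw·y = 2·85 + 2·11 + 3·30 + 3·58 = 456, so ȳ = 456/10 ≈ 45.60.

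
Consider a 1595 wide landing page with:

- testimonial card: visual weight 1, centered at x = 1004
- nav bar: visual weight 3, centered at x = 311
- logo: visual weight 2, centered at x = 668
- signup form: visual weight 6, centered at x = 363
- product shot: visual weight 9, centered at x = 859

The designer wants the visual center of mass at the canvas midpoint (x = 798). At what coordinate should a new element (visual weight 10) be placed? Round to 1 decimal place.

After adding the new element, total weight = 1 + 3 + 2 + 6 + 9 + 10 = 31.
Along x: (13182 + 10·x) / 31 = 798 (existing moment 1·1004 + 3·311 + 2·668 + 6·363 + 9·859 = 13182) ⇒ x = (24738 − 13182) / 10 ≈ 1155.60.

x ≈ 1155.6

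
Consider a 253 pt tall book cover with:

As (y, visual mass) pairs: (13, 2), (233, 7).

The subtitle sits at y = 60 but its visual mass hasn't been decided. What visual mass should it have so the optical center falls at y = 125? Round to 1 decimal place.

Known weights sum to 2 + 7 = 9; their moment is 2·13 + 7·233 = 1657.
For the centroid to hit 125: (1657 + w·60) / (9 + w) = 125.
So w = (125·9 − 1657)/(60 − 125) = -532/-65 ≈ 8.18.

w ≈ 8.2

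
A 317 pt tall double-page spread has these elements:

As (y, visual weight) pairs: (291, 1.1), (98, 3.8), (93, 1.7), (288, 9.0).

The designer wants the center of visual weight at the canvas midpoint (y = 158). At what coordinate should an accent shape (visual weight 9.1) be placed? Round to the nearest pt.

New total weight: (1.1 + 3.8 + 1.7 + 9.0) + 9.1 = 24.7.
y: target moment 24.7×158 = 3902.6; current 1.1·291 + 3.8·98 + 1.7·93 + 9.0·288 = 3442.6; the accent shape supplies 460.0, so y = 460.0/9.1 ≈ 50.55.

y ≈ 51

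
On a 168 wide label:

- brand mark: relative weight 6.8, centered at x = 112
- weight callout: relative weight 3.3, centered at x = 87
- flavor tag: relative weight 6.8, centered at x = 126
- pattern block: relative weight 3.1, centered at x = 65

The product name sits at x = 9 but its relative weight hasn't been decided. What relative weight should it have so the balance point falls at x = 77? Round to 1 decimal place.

w ≈ 8.3

Existing Σw = 20.0 (6.8 + 3.3 + 6.8 + 3.1); existing moment 6.8·112 + 3.3·87 + 6.8·126 + 3.1·65 = 2107.0.
For the centroid to hit 77: (2107.0 + w·9) / (20.0 + w) = 77.
Rearranging, w·(9 − 77) = 77·20.0 − 2107.0 = -567.0, so w ≈ -567.0/-68 = 8.34.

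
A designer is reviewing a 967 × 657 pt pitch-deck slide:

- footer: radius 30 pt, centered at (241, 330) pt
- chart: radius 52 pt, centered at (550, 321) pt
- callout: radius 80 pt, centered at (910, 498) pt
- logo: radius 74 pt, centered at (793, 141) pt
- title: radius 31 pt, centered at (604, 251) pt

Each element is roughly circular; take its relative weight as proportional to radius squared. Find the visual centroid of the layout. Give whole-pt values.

(757, 326)

r² weights: footer 30² = 900, chart 52² = 2704, callout 80² = 6400, logo 74² = 5476, title 31² = 961. Total = 16441.
Σw·x = 900·241 + 2704·550 + 6400·910 + 5476·793 + 961·604 = 12451012, so x̄ = 12451012/16441 ≈ 757.31.
Σw·y = 900·330 + 2704·321 + 6400·498 + 5476·141 + 961·251 = 5365511, so ȳ = 5365511/16441 ≈ 326.35.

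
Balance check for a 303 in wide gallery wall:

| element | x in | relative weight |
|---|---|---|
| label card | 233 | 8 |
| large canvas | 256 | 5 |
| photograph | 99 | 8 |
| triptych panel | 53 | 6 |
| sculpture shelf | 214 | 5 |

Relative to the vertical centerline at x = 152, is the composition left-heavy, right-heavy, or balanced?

right-heavy

Weights sum to 8 + 5 + 8 + 6 + 5 = 32.
x-moment: 8·233 + 5·256 + 8·99 + 6·53 + 5·214 = 5324; centroid 5324/32 ≈ 166.38.
Since 166.4 is right of 152, the composition reads right-heavy.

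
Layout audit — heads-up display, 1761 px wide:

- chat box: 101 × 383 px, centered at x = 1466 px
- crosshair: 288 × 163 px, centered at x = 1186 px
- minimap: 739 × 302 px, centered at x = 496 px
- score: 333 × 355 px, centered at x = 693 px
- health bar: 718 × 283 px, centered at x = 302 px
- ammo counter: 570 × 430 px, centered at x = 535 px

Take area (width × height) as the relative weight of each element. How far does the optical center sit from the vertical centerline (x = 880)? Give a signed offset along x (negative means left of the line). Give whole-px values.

Areas: chat box 101·383 = 38683, crosshair 288·163 = 46944, minimap 739·302 = 223178, score 333·355 = 118215, health bar 718·283 = 203194, ammo counter 570·430 = 245100. Total weight = 875314.
x: (38683·1466 + 46944·1186 + 223178·496 + 118215·693 + 203194·302 + 245100·535) / 875314 = 497497233 / 875314 ≈ 568.36
Difference: 568.36 − 880 ≈ -311.64.

≈ -312 px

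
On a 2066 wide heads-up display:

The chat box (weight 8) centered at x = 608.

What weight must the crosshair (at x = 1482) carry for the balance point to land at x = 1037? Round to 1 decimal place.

Known: weight 8 with moment 8·608 = 4864.
For the centroid to hit 1037: (4864 + w·1482) / (8 + w) = 1037.
So w = (1037·8 − 4864)/(1482 − 1037) = 3432/445 ≈ 7.71.

w ≈ 7.7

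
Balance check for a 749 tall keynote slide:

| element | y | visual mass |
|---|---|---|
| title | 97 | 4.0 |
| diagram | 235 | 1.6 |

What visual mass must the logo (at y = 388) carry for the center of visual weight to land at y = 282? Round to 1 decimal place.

w ≈ 7.7

Existing Σw = 5.6 (4.0 + 1.6); existing moment 4.0·97 + 1.6·235 = 764.0.
Set Σw·y/Σw = 282: (764.0 + 388w) = 282·(5.6 + w).
Solving: w = (282·5.6 − 764.0) / (388 − 282) = 815.2 / 106 ≈ 7.69.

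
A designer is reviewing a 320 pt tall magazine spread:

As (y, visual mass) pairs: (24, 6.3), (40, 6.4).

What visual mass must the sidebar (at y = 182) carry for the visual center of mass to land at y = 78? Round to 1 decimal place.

w ≈ 5.6

Known weights sum to 6.3 + 6.4 = 12.7; their moment is 6.3·24 + 6.4·40 = 407.2.
For the centroid to hit 78: (407.2 + w·182) / (12.7 + w) = 78.
So w = (78·12.7 − 407.2)/(182 − 78) = 583.4/104 ≈ 5.61.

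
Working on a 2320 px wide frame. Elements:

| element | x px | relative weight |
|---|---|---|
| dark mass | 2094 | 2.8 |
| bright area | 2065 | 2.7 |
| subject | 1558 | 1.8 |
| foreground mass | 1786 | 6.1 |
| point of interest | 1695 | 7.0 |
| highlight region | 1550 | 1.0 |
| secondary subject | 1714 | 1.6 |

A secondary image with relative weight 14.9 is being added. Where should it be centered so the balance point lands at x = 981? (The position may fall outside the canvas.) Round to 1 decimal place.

After adding the secondary image, total weight = 2.8 + 2.7 + 1.8 + 6.1 + 7.0 + 1.0 + 1.6 + 14.9 = 37.9.
Along x: (41295.1 + 14.9·x) / 37.9 = 981 (existing moment 2.8·2094 + 2.7·2065 + 1.8·1558 + 6.1·1786 + 7.0·1695 + 1.0·1550 + 1.6·1714 = 41295.1) ⇒ x = (37179.9 − 41295.1) / 14.9 ≈ -276.19.

x ≈ -276.2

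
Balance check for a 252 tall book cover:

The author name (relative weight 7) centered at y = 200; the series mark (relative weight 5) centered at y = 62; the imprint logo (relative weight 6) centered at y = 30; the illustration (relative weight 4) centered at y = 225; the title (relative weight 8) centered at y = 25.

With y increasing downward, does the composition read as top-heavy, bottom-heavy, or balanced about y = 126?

top-heavy

Σw = 7 + 5 + 6 + 4 + 8 = 30.
y: (7·200 + 5·62 + 6·30 + 4·225 + 8·25) / 30 = 2990 / 30 ≈ 99.67
Since 99.7 is above (smaller y than) 126, the composition reads top-heavy.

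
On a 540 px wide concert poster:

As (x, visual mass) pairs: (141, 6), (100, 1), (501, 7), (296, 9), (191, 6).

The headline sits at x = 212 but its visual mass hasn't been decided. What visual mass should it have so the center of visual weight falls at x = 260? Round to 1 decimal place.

w ≈ 15.1

Existing Σw = 29 (6 + 1 + 7 + 9 + 6); existing moment 6·141 + 1·100 + 7·501 + 9·296 + 6·191 = 8263.
Balance at x = 260 requires (8263 + w·212) / (29 + w) = 260.
Rearranging, w·(212 − 260) = 260·29 − 8263 = -723, so w ≈ -723/-48 = 15.06.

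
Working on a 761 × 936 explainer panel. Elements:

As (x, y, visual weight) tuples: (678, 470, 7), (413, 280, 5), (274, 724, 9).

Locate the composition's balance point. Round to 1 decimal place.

Σw = 7 + 5 + 9 = 21.
x-moment: 7·678 + 5·413 + 9·274 = 9277; centroid 9277/21 ≈ 441.76.
y-moment: 7·470 + 5·280 + 9·724 = 11206; centroid 11206/21 ≈ 533.62.

(441.8, 533.6)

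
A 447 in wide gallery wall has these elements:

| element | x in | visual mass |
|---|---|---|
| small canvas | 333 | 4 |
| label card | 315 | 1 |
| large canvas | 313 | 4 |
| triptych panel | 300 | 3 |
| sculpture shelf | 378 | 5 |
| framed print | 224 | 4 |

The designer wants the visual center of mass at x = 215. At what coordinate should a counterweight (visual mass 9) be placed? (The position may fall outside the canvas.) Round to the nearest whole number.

x ≈ -15

With the counterweight, Σw becomes 4 + 1 + 4 + 3 + 5 + 4 + 9 = 30.
Along x: (6585 + 9·x) / 30 = 215 (existing moment 4·333 + 1·315 + 4·313 + 3·300 + 5·378 + 4·224 = 6585) ⇒ x = (6450 − 6585) / 9 ≈ -15.00.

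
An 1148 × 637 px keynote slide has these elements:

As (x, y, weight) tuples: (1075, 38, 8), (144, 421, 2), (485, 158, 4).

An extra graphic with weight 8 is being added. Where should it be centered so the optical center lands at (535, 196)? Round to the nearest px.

(118, 317)

New total weight: (8 + 2 + 4) + 8 = 22.
Along x: (10828 + 8·x) / 22 = 535 (existing moment 8·1075 + 2·144 + 4·485 = 10828) ⇒ x = (11770 − 10828) / 8 ≈ 117.75.
Along y: (1778 + 8·y) / 22 = 196 (existing moment 8·38 + 2·421 + 4·158 = 1778) ⇒ y = (4312 − 1778) / 8 ≈ 316.75.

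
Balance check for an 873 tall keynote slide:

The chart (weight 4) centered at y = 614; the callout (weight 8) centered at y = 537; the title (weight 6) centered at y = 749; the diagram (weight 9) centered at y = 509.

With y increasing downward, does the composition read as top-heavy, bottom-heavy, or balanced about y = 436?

bottom-heavy

Weights sum to 4 + 8 + 6 + 9 = 27.
Σw·y = 4·614 + 8·537 + 6·749 + 9·509 = 15827, so ȳ = 15827/27 ≈ 586.19.
586.2 vs midline 436 → bottom-heavy.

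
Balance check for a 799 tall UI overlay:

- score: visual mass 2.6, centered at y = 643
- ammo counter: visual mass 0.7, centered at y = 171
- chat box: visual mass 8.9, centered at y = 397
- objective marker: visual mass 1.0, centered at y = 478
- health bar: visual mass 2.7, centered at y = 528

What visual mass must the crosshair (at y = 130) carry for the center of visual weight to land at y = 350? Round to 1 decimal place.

w ≈ 7.6

Existing Σw = 15.9 (2.6 + 0.7 + 8.9 + 1.0 + 2.7); existing moment 2.6·643 + 0.7·171 + 8.9·397 + 1.0·478 + 2.7·528 = 7228.4.
Set Σw·y/Σw = 350: (7228.4 + 130w) = 350·(15.9 + w).
Rearranging, w·(130 − 350) = 350·15.9 − 7228.4 = -1663.4, so w ≈ -1663.4/-220 = 7.56.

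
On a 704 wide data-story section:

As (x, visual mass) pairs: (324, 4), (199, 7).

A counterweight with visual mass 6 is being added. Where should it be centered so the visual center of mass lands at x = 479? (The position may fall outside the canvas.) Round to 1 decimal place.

x ≈ 909.0

After adding the counterweight, total weight = 4 + 7 + 6 = 17.
Along x: (2689 + 6·x) / 17 = 479 (existing moment 4·324 + 7·199 = 2689) ⇒ x = (8143 − 2689) / 6 ≈ 909.00.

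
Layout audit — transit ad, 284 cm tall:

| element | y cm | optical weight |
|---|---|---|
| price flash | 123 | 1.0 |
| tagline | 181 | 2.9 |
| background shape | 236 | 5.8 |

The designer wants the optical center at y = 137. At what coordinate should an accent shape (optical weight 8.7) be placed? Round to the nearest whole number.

With the accent shape, Σw becomes 1.0 + 2.9 + 5.8 + 8.7 = 18.4.
y: need Σw·y = 18.4·137 = 2520.8. Existing = 1.0·123 + 2.9·181 + 5.8·236 = 2016.7. Remainder 504.1 / 8.7 ≈ 57.94.

y ≈ 58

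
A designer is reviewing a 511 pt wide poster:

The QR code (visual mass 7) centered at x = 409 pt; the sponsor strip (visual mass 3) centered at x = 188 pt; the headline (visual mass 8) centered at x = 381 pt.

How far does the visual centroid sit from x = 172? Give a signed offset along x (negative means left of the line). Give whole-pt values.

≈ 188 pt

Σw = 7 + 3 + 8 = 18.
x: (7·409 + 3·188 + 8·381) / 18 = 6475 / 18 ≈ 359.72
Against x = 172, that's 359.72 − 172 = 187.72.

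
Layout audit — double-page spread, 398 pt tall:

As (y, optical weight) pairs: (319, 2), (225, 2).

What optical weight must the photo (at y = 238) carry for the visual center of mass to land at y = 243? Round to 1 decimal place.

Known weights sum to 2 + 2 = 4; their moment is 2·319 + 2·225 = 1088.
Set Σw·y/Σw = 243: (1088 + 238w) = 243·(4 + w).
Rearranging, w·(238 − 243) = 243·4 − 1088 = -116, so w ≈ -116/-5 = 23.20.

w ≈ 23.2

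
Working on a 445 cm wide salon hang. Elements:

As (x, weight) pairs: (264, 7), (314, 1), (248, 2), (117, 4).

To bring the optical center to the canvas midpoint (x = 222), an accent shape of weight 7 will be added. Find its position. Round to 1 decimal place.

After adding the accent shape, total weight = 7 + 1 + 2 + 4 + 7 = 21.
x: target moment 21×222 = 4662; current 7·264 + 1·314 + 2·248 + 4·117 = 3126; the accent shape supplies 1536, so x = 1536/7 ≈ 219.43.

x ≈ 219.4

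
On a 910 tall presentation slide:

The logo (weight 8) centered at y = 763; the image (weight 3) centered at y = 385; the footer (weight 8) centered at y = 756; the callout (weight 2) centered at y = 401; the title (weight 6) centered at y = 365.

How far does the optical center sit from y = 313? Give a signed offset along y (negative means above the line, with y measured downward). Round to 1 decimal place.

Total weight = 8 + 3 + 8 + 2 + 6 = 27.
y-moment: 8·763 + 3·385 + 8·756 + 2·401 + 6·365 = 16299; centroid 16299/27 ≈ 603.67.
Difference: 603.67 − 313 ≈ 290.67.

≈ 290.7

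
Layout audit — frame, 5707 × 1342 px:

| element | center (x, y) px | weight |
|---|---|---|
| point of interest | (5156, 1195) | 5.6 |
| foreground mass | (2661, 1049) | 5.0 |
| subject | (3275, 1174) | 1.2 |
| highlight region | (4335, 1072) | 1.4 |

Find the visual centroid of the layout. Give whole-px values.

Total weight = 5.6 + 5.0 + 1.2 + 1.4 = 13.2.
Σw·x = 5.6·5156 + 5.0·2661 + 1.2·3275 + 1.4·4335 = 52177.6, so x̄ = 52177.6/13.2 ≈ 3952.85.
Σw·y = 5.6·1195 + 5.0·1049 + 1.2·1174 + 1.4·1072 = 14846.6, so ȳ = 14846.6/13.2 ≈ 1124.74.

(3953, 1125)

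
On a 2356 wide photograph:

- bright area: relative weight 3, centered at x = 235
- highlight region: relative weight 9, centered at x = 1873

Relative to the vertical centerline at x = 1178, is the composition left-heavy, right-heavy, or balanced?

Σw = 3 + 9 = 12.
x-moment: 3·235 + 9·1873 = 17562; centroid 17562/12 ≈ 1463.50.
1463.5 lies right of the midline 1178, so the layout is right-heavy.

right-heavy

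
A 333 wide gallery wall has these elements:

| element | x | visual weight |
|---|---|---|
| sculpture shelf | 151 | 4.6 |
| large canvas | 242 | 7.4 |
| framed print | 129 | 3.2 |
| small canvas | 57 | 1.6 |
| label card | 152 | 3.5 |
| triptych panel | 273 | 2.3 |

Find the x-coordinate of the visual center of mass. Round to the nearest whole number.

x ≈ 184

Weights sum to 4.6 + 7.4 + 3.2 + 1.6 + 3.5 + 2.3 = 22.6.
Σw·x = 4149.3; x̄ = 4149.3/22.6 ≈ 183.60.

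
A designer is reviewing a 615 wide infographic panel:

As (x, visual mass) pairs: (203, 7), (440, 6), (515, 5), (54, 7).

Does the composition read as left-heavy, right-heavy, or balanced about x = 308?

left-heavy

Total weight = 7 + 6 + 5 + 7 = 25.
Σw·x = 7·203 + 6·440 + 5·515 + 7·54 = 7014, so x̄ = 7014/25 ≈ 280.56.
280.6 lies left of the midline 308, so the layout is left-heavy.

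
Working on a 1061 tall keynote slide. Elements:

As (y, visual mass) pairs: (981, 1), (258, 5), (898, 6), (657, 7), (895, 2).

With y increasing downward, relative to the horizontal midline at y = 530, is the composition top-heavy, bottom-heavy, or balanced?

Total weight = 1 + 5 + 6 + 7 + 2 = 21.
y: (1·981 + 5·258 + 6·898 + 7·657 + 2·895) / 21 = 14048 / 21 ≈ 668.95
669.0 lies below (larger y than) the midline 530, so the layout is bottom-heavy.

bottom-heavy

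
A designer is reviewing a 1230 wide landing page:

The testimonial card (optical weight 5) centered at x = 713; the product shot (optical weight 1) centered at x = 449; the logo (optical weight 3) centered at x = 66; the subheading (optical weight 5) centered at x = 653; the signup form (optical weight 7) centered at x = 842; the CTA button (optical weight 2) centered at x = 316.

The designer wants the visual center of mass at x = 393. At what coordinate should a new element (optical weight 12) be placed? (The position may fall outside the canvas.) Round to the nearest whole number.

After adding the new element, total weight = 5 + 1 + 3 + 5 + 7 + 2 + 12 = 35.
x: need Σw·x = 35·393 = 13755. Existing = 5·713 + 1·449 + 3·66 + 5·653 + 7·842 + 2·316 = 14003. Remainder -248 / 12 ≈ -20.67.

x ≈ -21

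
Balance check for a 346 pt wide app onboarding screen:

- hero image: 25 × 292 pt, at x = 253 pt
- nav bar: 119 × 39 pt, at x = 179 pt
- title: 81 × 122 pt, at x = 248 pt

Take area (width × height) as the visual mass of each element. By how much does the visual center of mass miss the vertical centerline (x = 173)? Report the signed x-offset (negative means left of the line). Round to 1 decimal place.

Areas → weights: hero image 25·292 = 7300, nav bar 119·39 = 4641, title 81·122 = 9882; Σw = 21823.
x-moment: 7300·253 + 4641·179 + 9882·248 = 5128375; centroid 5128375/21823 ≈ 235.00.
Offset from x = 173: 235.00 − 173 ≈ 62.00.

≈ 62.0 pt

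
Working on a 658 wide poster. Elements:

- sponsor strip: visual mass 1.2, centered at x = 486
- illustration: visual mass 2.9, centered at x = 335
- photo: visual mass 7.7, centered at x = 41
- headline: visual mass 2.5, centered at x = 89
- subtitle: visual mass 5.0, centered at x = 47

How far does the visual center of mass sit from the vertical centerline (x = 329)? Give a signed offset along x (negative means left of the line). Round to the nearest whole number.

≈ -208

Total weight = 1.2 + 2.9 + 7.7 + 2.5 + 5.0 = 19.3.
x: (1.2·486 + 2.9·335 + 7.7·41 + 2.5·89 + 5.0·47) / 19.3 = 2327.9 / 19.3 ≈ 120.62
Offset from x = 329: 120.62 − 329 ≈ -208.38.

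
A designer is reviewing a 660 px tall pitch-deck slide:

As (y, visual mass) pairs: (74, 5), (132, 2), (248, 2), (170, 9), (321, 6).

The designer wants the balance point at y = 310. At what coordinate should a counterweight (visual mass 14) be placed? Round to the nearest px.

New total weight: (5 + 2 + 2 + 9 + 6) + 14 = 38.
y: need Σw·y = 38·310 = 11780. Existing = 5·74 + 2·132 + 2·248 + 9·170 + 6·321 = 4586. Remainder 7194 / 14 ≈ 513.86.

y ≈ 514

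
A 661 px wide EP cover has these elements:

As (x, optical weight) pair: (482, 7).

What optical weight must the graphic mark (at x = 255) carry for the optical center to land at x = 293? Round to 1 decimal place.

w ≈ 34.8

The single fixed element contributes weight 7, moment 7·482 = 3374.
For the centroid to hit 293: (3374 + w·255) / (7 + w) = 293.
So w = (293·7 − 3374)/(255 − 293) = -1323/-38 ≈ 34.82.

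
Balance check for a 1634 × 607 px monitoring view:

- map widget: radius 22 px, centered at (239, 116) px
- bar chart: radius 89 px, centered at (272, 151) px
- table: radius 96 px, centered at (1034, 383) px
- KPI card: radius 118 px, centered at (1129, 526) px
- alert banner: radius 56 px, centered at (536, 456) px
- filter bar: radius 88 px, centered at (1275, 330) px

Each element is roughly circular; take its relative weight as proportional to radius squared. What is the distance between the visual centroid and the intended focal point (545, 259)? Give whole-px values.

≈ 395 px

Weights ∝ r²: map widget 22² = 484, bar chart 89² = 7921, table 96² = 9216, KPI card 118² = 13924, alert banner 56² = 3136, filter bar 88² = 7744; Σw = 42425.
Σw·x = 39074224; x̄ = 39074224/42425 ≈ 921.02.
y: moment 16091503 / weight 42425 ≈ 379.29
Offset from (545, 259): Δx ≈ 376.02, Δy ≈ 120.29; distance = √(Δx² + Δy²) ≈ 394.79.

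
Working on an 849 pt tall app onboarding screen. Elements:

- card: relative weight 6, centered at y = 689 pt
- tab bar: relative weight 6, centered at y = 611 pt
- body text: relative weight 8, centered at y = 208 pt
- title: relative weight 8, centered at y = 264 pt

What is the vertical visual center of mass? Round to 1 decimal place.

y ≈ 413.4

Σw = 6 + 6 + 8 + 8 = 28.
Σw·y = 6·689 + 6·611 + 8·208 + 8·264 = 11576, so ȳ = 11576/28 ≈ 413.43.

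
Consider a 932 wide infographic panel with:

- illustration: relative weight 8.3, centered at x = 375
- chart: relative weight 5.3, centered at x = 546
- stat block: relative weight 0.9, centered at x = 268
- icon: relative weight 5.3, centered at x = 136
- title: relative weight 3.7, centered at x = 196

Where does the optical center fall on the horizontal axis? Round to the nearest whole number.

Σw = 8.3 + 5.3 + 0.9 + 5.3 + 3.7 = 23.5.
Σw·x = 8.3·375 + 5.3·546 + 0.9·268 + 5.3·136 + 3.7·196 = 7693.5, so x̄ = 7693.5/23.5 ≈ 327.38.

x ≈ 327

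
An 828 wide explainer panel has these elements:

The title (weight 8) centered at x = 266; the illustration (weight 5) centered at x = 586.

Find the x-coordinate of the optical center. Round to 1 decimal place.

Total weight = 8 + 5 = 13.
Σw·x = 8·266 + 5·586 = 5058, so x̄ = 5058/13 ≈ 389.08.

x ≈ 389.1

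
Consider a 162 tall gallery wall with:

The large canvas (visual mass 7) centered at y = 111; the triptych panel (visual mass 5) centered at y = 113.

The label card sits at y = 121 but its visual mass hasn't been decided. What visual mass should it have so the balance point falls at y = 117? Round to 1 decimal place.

Known weights sum to 7 + 5 = 12; their moment is 7·111 + 5·113 = 1342.
For the centroid to hit 117: (1342 + w·121) / (12 + w) = 117.
So w = (117·12 − 1342)/(121 − 117) = 62/4 ≈ 15.50.

w ≈ 15.5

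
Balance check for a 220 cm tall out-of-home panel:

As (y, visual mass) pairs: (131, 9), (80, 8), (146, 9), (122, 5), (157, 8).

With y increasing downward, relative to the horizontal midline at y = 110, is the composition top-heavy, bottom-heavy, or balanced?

bottom-heavy

Σw = 9 + 8 + 9 + 5 + 8 = 39.
Σw·y = 9·131 + 8·80 + 9·146 + 5·122 + 8·157 = 4999, so ȳ = 4999/39 ≈ 128.18.
128.2 lies below (larger y than) the midline 110, so the layout is bottom-heavy.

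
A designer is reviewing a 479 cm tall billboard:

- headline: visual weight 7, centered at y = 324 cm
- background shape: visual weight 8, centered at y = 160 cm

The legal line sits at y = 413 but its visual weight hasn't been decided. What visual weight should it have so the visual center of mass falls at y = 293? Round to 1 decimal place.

w ≈ 7.1

Known weights sum to 7 + 8 = 15; their moment is 7·324 + 8·160 = 3548.
For the centroid to hit 293: (3548 + w·413) / (15 + w) = 293.
Rearranging, w·(413 − 293) = 293·15 − 3548 = 847, so w ≈ 847/120 = 7.06.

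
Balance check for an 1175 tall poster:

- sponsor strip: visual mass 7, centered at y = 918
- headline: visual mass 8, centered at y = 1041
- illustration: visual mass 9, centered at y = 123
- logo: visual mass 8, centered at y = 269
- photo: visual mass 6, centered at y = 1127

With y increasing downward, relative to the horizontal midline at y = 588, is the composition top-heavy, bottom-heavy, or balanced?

bottom-heavy

Σw = 7 + 8 + 9 + 8 + 6 = 38.
y: (7·918 + 8·1041 + 9·123 + 8·269 + 6·1127) / 38 = 24775 / 38 ≈ 651.97
652.0 lies below (larger y than) the midline 588, so the layout is bottom-heavy.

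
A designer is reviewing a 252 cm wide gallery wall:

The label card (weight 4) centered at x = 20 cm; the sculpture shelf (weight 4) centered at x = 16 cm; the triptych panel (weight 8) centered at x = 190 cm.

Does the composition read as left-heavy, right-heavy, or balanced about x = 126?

left-heavy

Weights sum to 4 + 4 + 8 = 16.
x: (4·20 + 4·16 + 8·190) / 16 = 1664 / 16 ≈ 104.00
104.0 lies left of the midline 126, so the layout is left-heavy.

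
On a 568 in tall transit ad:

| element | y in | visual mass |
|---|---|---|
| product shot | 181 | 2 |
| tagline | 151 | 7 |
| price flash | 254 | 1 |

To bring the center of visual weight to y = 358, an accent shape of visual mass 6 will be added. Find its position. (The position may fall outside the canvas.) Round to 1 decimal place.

New total weight: (2 + 7 + 1) + 6 = 16.
y: need Σw·y = 16·358 = 5728. Existing = 2·181 + 7·151 + 1·254 = 1673. Remainder 4055 / 6 ≈ 675.83.

y ≈ 675.8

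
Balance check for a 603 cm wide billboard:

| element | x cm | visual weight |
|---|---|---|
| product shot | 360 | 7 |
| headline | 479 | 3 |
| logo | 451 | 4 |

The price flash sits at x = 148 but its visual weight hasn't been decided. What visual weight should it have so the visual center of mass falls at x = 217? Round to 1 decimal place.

Fixed elements: Σw = 7 + 3 + 4 = 14, Σw·x = 7·360 + 3·479 + 4·451 = 5761.
Set Σw·x/Σw = 217: (5761 + 148w) = 217·(14 + w).
Solving: w = (217·14 − 5761) / (148 − 217) = -2723 / -69 ≈ 39.46.

w ≈ 39.5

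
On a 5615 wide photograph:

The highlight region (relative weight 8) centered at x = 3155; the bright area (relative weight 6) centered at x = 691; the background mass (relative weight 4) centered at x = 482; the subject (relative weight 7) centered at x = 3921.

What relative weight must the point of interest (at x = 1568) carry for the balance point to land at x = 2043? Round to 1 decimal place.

Existing Σw = 25 (8 + 6 + 4 + 7); existing moment 8·3155 + 6·691 + 4·482 + 7·3921 = 58761.
Balance at x = 2043 requires (58761 + w·1568) / (25 + w) = 2043.
Solving: w = (2043·25 − 58761) / (1568 − 2043) = -7686 / -475 ≈ 16.18.

w ≈ 16.2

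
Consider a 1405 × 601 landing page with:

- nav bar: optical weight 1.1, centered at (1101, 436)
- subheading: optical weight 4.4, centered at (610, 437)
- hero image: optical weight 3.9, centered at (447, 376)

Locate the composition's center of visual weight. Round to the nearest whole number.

Weights sum to 1.1 + 4.4 + 3.9 = 9.4.
x: (1.1·1101 + 4.4·610 + 3.9·447) / 9.4 = 5638.4 / 9.4 ≈ 599.83
y: (1.1·436 + 4.4·437 + 3.9·376) / 9.4 = 3868.8 / 9.4 ≈ 411.57

(600, 412)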